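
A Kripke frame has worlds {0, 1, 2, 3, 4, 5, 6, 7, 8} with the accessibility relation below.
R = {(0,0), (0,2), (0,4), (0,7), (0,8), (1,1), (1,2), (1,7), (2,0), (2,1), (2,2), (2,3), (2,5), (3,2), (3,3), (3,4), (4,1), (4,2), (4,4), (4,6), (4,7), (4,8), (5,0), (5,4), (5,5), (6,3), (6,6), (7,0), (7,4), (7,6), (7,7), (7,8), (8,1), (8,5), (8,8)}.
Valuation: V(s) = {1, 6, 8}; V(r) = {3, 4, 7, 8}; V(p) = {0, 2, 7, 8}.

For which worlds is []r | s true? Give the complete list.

1, 6, 8

Let φ = []r | s. Evaluate φ at each world:
  0 (successors {0, 2, 4, 7, 8}): φ is false.
  1 (successors {1, 2, 7}): φ is true.
  2 (successors {0, 1, 2, 3, 5}): φ is false.
  3 (successors {2, 3, 4}): φ is false.
  4 (successors {1, 2, 4, 6, 7, 8}): φ is false.
  5 (successors {0, 4, 5}): φ is false.
  6 (successors {3, 6}): φ is true.
  7 (successors {0, 4, 6, 7, 8}): φ is false.
  8 (successors {1, 5, 8}): φ is true.
For instance, at 3:
  At 3: []r is false, s is false, so []r | s is false.
    At 3: []r requires r at every successor {2, 3, 4}.
      r fails at 2, so []r is false at 3.
Satisfying worlds: {1, 6, 8}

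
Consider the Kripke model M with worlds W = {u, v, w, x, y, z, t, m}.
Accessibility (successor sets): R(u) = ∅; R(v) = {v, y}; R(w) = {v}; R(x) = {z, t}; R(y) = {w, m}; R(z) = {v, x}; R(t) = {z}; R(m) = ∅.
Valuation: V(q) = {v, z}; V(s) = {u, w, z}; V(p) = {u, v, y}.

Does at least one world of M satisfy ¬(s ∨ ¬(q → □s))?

Yes

Recall that □ψ holds at a world iff ψ holds at every accessible world, and ◇ψ holds iff ψ holds at some accessible world.
Let φ = ¬(s ∨ ¬(q → □s)). Evaluate φ at each world:
  u (successors ∅): φ is false.
  v (successors {v, y}): φ is false.
  w (successors {v}): φ is false.
  x (successors {z, t}): φ is true.
  y (successors {w, m}): φ is true.
  z (successors {v, x}): φ is false.
  t (successors {z}): φ is true.
  m (successors ∅): φ is true.
Detail at x (witness):
  At x: s ∨ ¬(q → □s) is false, so ¬(s ∨ ¬(q → □s)) is true.
    At x: s is false, ¬(q → □s) is false, so s ∨ ¬(q → □s) is false.
      At x: q → □s is true, so ¬(q → □s) is false.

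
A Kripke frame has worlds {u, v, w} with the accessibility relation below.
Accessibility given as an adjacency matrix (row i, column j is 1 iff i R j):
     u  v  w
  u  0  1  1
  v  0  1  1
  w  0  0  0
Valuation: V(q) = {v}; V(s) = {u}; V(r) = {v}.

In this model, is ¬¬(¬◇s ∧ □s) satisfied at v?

No

Recall that □ψ holds at a world iff ψ holds at every accessible world, and ◇ψ holds iff ψ holds at some accessible world.
At v: ¬(¬◇s ∧ □s) is true, so ¬¬(¬◇s ∧ □s) is false.
  At v: ¬◇s ∧ □s is false, so ¬(¬◇s ∧ □s) is true.
    At v: ¬◇s is true, □s is false, so ¬◇s ∧ □s is false.
      At v: ◇s is false, so ¬◇s is true.
      At v: □s requires s at every successor {v, w}.
        s fails at v, so □s is false at v.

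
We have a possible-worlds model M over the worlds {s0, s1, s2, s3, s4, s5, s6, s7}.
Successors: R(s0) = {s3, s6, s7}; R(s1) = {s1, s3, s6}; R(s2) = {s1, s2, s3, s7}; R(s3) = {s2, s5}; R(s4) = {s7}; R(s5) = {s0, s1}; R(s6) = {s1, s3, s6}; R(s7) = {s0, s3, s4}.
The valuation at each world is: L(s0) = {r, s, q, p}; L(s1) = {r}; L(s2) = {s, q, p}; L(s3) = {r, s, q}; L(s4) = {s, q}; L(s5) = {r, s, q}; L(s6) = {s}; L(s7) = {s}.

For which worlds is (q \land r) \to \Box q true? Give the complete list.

s1, s2, s3, s4, s6, s7

Recall that \Box ψ holds at a world iff ψ holds at every accessible world, and \Diamond ψ holds iff ψ holds at some accessible world.
Let φ = (q \land r) \to \Box q. Evaluate φ at each world:
  s0 (successors {s3, s6, s7}): φ is false.
  s1 (successors {s1, s3, s6}): φ is true.
  s2 (successors {s1, s2, s3, s7}): φ is true.
  s3 (successors {s2, s5}): φ is true.
  s4 (successors {s7}): φ is true.
  s5 (successors {s0, s1}): φ is false.
  s6 (successors {s1, s3, s6}): φ is true.
  s7 (successors {s0, s3, s4}): φ is true.
For instance, at s3:
  At s3: q \land r is true, \Box q is true, so (q \land r) \to \Box q is true.
    At s3: \Box q requires q at every successor {s2, s5}.
      At s2: q is true.
      At s5: q is true.
    So \Box q is true at s3.
Satisfying worlds: {s1, s2, s3, s4, s6, s7}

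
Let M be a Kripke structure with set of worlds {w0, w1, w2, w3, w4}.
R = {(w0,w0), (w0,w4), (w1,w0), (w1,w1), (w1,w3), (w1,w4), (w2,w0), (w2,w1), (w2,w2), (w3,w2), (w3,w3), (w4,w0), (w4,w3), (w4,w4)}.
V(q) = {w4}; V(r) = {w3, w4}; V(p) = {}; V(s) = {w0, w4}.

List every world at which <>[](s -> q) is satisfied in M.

Let φ = <>[](s -> q). Evaluate φ at each world:
  w0 (successors {w0, w4}): φ is false.
  w1 (successors {w0, w1, w3, w4}): φ is true.
  w2 (successors {w0, w1, w2}): φ is false.
  w3 (successors {w2, w3}): φ is true.
  w4 (successors {w0, w3, w4}): φ is true.
For instance, at w1:
  At w1: <>[](s -> q) requires [](s -> q) at some successor in {w0, w1, w3, w4}.
    [](s -> q) holds at w3, so <>[](s -> q) is true at w1.
      At w3: [](s -> q) requires s -> q at every successor {w2, w3}.
        At w2: s -> q is true.
        At w3: s -> q is true.
      So [](s -> q) is true at w3.
Satisfying worlds: {w1, w3, w4}

w1, w3, w4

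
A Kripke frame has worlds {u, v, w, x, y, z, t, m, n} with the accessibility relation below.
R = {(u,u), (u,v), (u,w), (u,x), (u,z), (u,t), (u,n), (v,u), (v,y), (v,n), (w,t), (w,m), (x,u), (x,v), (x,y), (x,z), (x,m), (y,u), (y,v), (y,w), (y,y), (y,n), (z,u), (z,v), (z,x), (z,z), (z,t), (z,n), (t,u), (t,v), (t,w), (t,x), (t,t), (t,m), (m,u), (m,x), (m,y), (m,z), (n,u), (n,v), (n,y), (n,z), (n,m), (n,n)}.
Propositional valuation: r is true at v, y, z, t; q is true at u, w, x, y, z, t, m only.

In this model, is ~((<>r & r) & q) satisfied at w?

At w: (<>r & r) & q is false, so ~((<>r & r) & q) is true.
  At w: <>r & r is false, q is true, so (<>r & r) & q is false.
    At w: <>r is true, r is false, so <>r & r is false.
      At w: <>r requires r at some successor in {t, m}.
        r holds at t, so <>r is true at w.

Yes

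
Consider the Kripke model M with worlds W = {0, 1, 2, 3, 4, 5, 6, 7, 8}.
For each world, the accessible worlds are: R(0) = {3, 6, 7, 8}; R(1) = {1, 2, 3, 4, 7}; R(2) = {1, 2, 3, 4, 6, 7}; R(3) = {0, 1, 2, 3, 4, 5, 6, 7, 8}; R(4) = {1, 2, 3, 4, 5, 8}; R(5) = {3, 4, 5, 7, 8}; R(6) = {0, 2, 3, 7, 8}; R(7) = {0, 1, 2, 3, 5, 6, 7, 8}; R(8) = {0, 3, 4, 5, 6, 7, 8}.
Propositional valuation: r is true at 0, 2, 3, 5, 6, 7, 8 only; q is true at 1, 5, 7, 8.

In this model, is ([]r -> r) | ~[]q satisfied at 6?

Yes

Recall that []ψ holds at a world iff ψ holds at every accessible world, and <>ψ holds iff ψ holds at some accessible world.
At 6: []r -> r is true, ~[]q is true, so ([]r -> r) | ~[]q is true.
  At 6: []r is true, r is true, so []r -> r is true.
    At 6: []r requires r at every successor {0, 2, 3, 7, 8}.
      At 0: r is true.
      At 2: r is true.
      At 3: r is true.
      At 7: r is true.
      At 8: r is true.
    So []r is true at 6.
  At 6: []q is false, so ~[]q is true.
    At 6: []q requires q at every successor {0, 2, 3, 7, 8}.
      q fails at 0, so []q is false at 6.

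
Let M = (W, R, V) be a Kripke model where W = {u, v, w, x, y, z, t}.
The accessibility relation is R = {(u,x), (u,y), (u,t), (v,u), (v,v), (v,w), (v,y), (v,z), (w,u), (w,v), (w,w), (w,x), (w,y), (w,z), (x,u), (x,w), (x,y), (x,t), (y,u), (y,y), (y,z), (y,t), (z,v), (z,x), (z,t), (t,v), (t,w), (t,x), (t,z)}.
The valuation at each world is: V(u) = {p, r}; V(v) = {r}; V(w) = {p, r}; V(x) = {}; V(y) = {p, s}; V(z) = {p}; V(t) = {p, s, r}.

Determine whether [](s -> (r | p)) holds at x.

At x: [](s -> (r | p)) requires s -> (r | p) at every successor {u, w, y, t}.
  At u: s -> (r | p) is true.
  At w: s -> (r | p) is true.
  At y: s -> (r | p) is true.
  At t: s -> (r | p) is true.
So [](s -> (r | p)) is true at x.

Yes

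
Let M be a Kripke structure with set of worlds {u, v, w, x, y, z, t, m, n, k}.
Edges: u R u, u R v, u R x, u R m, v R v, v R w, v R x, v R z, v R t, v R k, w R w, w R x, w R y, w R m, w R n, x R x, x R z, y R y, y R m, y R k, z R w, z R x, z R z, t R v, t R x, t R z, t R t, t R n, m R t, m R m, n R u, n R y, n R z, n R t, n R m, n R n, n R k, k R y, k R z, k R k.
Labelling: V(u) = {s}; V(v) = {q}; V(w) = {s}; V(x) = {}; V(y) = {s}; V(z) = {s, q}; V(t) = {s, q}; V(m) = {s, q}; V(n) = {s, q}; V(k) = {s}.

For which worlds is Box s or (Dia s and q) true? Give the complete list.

Recall that Box ψ holds at a world iff ψ holds at every accessible world, and Dia ψ holds iff ψ holds at some accessible world.
Let φ = Box s or (Dia s and q). Evaluate φ at each world:
  u (successors {u, v, x, m}): φ is false.
  v (successors {v, w, x, z, t, k}): φ is true.
  w (successors {w, x, y, m, n}): φ is false.
  x (successors {x, z}): φ is false.
  y (successors {y, m, k}): φ is true.
  z (successors {w, x, z}): φ is true.
  t (successors {v, x, z, t, n}): φ is true.
  m (successors {t, m}): φ is true.
  n (successors {u, y, z, t, m, n, k}): φ is true.
  k (successors {y, z, k}): φ is true.
For instance, at w:
  At w: Box s is false, Dia s and q is false, so Box s or (Dia s and q) is false.
    At w: Box s requires s at every successor {w, x, y, m, n}.
      s fails at x, so Box s is false at w.
    At w: Dia s is true, q is false, so Dia s and q is false.
      At w: Dia s requires s at some successor in {w, x, y, m, n}.
        s holds at w, so Dia s is true at w.
Satisfying worlds: {v, y, z, t, m, n, k}

v, y, z, t, m, n, k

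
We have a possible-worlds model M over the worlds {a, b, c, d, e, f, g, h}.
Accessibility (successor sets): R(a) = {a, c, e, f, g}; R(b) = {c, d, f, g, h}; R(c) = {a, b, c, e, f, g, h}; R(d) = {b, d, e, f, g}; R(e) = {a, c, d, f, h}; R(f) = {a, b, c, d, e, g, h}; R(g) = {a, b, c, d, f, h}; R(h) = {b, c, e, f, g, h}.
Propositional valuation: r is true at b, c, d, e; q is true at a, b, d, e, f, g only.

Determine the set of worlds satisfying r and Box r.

none

Let φ = r and Box r. Evaluate φ at each world:
  a (successors {a, c, e, f, g}): φ is false.
  b (successors {c, d, f, g, h}): φ is false.
  c (successors {a, b, c, e, f, g, h}): φ is false.
  d (successors {b, d, e, f, g}): φ is false.
  e (successors {a, c, d, f, h}): φ is false.
  f (successors {a, b, c, d, e, g, h}): φ is false.
  g (successors {a, b, c, d, f, h}): φ is false.
  h (successors {b, c, e, f, g, h}): φ is false.
For instance, at c:
  At c: r is true, Box r is false, so r and Box r is false.
    At c: Box r requires r at every successor {a, b, c, e, f, g, h}.
      r fails at a, so Box r is false at c.
Satisfying worlds: none.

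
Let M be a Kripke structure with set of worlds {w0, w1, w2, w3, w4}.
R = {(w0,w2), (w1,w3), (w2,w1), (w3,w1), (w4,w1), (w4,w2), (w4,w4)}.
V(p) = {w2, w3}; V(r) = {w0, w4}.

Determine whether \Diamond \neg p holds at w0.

No

At w0: \Diamond \neg p requires \neg p at some successor in {w2}.
  At w2: \neg p is false.
So \Diamond \neg p is false at w0.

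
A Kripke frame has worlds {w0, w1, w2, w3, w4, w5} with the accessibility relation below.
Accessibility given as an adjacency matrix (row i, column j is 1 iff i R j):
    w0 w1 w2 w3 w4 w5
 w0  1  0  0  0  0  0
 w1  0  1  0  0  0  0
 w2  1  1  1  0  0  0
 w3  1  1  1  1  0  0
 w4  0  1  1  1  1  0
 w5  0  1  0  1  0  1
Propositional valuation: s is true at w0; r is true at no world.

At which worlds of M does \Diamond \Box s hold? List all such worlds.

Let φ = \Diamond \Box s. Evaluate φ at each world:
  w0 (successors {w0}): φ is true.
  w1 (successors {w1}): φ is false.
  w2 (successors {w0, w1, w2}): φ is true.
  w3 (successors {w0, w1, w2, w3}): φ is true.
  w4 (successors {w1, w2, w3, w4}): φ is false.
  w5 (successors {w1, w3, w5}): φ is false.
For instance, at w5:
  At w5: \Diamond \Box s requires \Box s at some successor in {w1, w3, w5}.
    At w1: \Box s is false.
    At w3: \Box s is false.
    At w5: \Box s is false.
  So \Diamond \Box s is false at w5.
Satisfying worlds: {w0, w2, w3}

w0, w2, w3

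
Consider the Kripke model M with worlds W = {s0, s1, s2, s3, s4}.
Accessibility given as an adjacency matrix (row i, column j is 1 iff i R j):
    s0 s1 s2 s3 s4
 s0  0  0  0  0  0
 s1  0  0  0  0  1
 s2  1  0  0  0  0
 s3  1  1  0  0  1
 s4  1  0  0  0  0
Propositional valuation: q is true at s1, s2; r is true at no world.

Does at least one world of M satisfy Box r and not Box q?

No

Let φ = Box r and not Box q. Evaluate φ at each world:
  s0 (successors ∅): φ is false.
  s1 (successors {s4}): φ is false.
  s2 (successors {s0}): φ is false.
  s3 (successors {s0, s1, s4}): φ is false.
  s4 (successors {s0}): φ is false.
For instance, at s1:
  At s1: Box r is false, not Box q is true, so Box r and not Box q is false.
    At s1: Box r requires r at every successor {s4}.
      r fails at s4, so Box r is false at s1.
    At s1: Box q is false, so not Box q is true.
      At s1: Box q requires q at every successor {s4}.
        q fails at s4, so Box q is false at s1.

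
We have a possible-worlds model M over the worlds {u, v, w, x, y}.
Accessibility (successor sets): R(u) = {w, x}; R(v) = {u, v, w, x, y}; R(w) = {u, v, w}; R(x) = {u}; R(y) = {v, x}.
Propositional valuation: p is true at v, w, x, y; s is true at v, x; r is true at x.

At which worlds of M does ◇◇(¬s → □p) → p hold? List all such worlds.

Recall that □ψ holds at a world iff ψ holds at every accessible world, and ◇ψ holds iff ψ holds at some accessible world.
Let φ = ◇◇(¬s → □p) → p. Evaluate φ at each world:
  u (successors {w, x}): φ is false.
  v (successors {u, v, w, x, y}): φ is true.
  w (successors {u, v, w}): φ is true.
  x (successors {u}): φ is true.
  y (successors {v, x}): φ is true.
For instance, at x:
  At x: ◇◇(¬s → □p) is true, p is true, so ◇◇(¬s → □p) → p is true.
    At x: ◇◇(¬s → □p) requires ◇(¬s → □p) at some successor in {u}.
      ◇(¬s → □p) holds at u, so ◇◇(¬s → □p) is true at x.
Satisfying worlds: {v, w, x, y}

v, w, x, y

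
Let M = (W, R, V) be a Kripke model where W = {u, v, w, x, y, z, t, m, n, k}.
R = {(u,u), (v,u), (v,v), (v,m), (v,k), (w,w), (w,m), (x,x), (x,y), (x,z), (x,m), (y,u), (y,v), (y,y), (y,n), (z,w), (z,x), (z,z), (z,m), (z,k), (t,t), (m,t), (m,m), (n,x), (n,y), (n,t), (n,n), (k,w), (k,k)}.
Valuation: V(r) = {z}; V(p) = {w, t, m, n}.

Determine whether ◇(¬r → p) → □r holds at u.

Yes

Recall that □ψ holds at a world iff ψ holds at every accessible world, and ◇ψ holds iff ψ holds at some accessible world.
At u: ◇(¬r → p) is false, □r is false, so ◇(¬r → p) → □r is true.
  At u: ◇(¬r → p) requires ¬r → p at some successor in {u}.
    At u: ¬r → p is false.
  So ◇(¬r → p) is false at u.
  At u: □r requires r at every successor {u}.
    r fails at u, so □r is false at u.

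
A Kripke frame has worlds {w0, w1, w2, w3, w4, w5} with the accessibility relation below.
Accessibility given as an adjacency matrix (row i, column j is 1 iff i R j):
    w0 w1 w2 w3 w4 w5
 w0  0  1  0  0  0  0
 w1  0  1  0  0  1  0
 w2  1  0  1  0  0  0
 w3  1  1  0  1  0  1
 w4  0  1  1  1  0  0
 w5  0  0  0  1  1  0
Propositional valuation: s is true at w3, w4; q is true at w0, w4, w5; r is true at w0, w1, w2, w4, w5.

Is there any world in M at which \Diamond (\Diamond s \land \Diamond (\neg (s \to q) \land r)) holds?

No

Let φ = \Diamond (\Diamond s \land \Diamond (\neg (s \to q) \land r)). Evaluate φ at each world:
  w0 (successors {w1}): φ is false.
  w1 (successors {w1, w4}): φ is false.
  w2 (successors {w0, w2}): φ is false.
  w3 (successors {w0, w1, w3, w5}): φ is false.
  w4 (successors {w1, w2, w3}): φ is false.
  w5 (successors {w3, w4}): φ is false.
For instance, at w3:
  At w3: \Diamond (\Diamond s \land \Diamond (\neg (s \to q) \land r)) requires \Diamond s \land \Diamond (\neg (s \to q) \land r) at some successor in {w0, w1, w3, w5}.
    At w0: \Diamond s \land \Diamond (\neg (s \to q) \land r) is false.
    At w1: \Diamond s \land \Diamond (\neg (s \to q) \land r) is false.
    At w3: \Diamond s \land \Diamond (\neg (s \to q) \land r) is false.
    At w5: \Diamond s \land \Diamond (\neg (s \to q) \land r) is false.
  So \Diamond (\Diamond s \land \Diamond (\neg (s \to q) \land r)) is false at w3.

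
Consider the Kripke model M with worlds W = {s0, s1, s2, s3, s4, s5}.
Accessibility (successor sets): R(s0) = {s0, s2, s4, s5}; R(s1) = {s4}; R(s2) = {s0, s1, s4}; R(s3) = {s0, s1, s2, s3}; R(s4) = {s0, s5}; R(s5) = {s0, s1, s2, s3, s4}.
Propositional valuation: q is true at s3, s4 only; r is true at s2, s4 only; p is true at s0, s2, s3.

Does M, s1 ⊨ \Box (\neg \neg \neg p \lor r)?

Yes

At s1: \Box (\neg \neg \neg p \lor r) requires \neg \neg \neg p \lor r at every successor {s4}.
  At s4: \neg \neg \neg p \lor r is true.
So \Box (\neg \neg \neg p \lor r) is true at s1.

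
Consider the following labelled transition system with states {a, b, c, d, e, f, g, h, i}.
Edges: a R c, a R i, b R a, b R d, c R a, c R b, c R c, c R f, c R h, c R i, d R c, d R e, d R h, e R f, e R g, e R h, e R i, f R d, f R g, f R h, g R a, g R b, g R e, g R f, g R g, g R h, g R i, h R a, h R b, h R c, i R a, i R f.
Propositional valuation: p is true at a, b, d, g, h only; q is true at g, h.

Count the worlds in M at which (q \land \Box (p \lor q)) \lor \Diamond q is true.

5

Let φ = (q \land \Box (p \lor q)) \lor \Diamond q. Evaluate φ at each world:
  a (successors {c, i}): φ is false.
  b (successors {a, d}): φ is false.
  c (successors {a, b, c, f, h, i}): φ is true.
  d (successors {c, e, h}): φ is true.
  e (successors {f, g, h, i}): φ is true.
  f (successors {d, g, h}): φ is true.
  g (successors {a, b, e, f, g, h, i}): φ is true.
  h (successors {a, b, c}): φ is false.
  i (successors {a, f}): φ is false.
For instance, at e:
  At e: q \land \Box (p \lor q) is false, \Diamond q is true, so (q \land \Box (p \lor q)) \lor \Diamond q is true.
    At e: q is false, \Box (p \lor q) is false, so q \land \Box (p \lor q) is false.
      At e: \Box (p \lor q) requires p \lor q at every successor {f, g, h, i}.
        p \lor q fails at f, so \Box (p \lor q) is false at e.
    At e: \Diamond q requires q at some successor in {f, g, h, i}.
      q holds at g, so \Diamond q is true at e.
Satisfying worlds: {c, d, e, f, g}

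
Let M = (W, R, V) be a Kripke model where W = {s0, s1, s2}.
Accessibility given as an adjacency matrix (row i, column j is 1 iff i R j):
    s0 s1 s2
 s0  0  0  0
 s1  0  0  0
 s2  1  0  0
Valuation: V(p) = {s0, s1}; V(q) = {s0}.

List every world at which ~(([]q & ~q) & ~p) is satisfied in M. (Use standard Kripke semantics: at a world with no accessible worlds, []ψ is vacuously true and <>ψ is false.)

Recall that []ψ holds at a world iff ψ holds at every accessible world, and <>ψ holds iff ψ holds at some accessible world.
Let φ = ~(([]q & ~q) & ~p). Evaluate φ at each world:
  s0 (successors ∅): φ is true.
  s1 (successors ∅): φ is true.
  s2 (successors {s0}): φ is false.
For instance, at s2:
  At s2: ([]q & ~q) & ~p is true, so ~(([]q & ~q) & ~p) is false.
    At s2: []q & ~q is true, ~p is true, so ([]q & ~q) & ~p is true.
      At s2: []q is true, ~q is true, so []q & ~q is true.
Satisfying worlds: {s0, s1}

s0, s1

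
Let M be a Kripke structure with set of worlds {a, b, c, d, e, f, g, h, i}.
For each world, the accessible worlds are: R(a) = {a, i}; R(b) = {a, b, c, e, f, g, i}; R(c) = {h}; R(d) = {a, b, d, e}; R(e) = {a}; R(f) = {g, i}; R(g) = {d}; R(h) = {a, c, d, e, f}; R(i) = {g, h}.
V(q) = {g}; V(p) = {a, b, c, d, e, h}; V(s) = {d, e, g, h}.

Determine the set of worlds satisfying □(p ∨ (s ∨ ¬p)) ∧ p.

a, b, c, d, e, h

Let φ = □(p ∨ (s ∨ ¬p)) ∧ p. Evaluate φ at each world:
  a (successors {a, i}): φ is true.
  b (successors {a, b, c, e, f, g, i}): φ is true.
  c (successors {h}): φ is true.
  d (successors {a, b, d, e}): φ is true.
  e (successors {a}): φ is true.
  f (successors {g, i}): φ is false.
  g (successors {d}): φ is false.
  h (successors {a, c, d, e, f}): φ is true.
  i (successors {g, h}): φ is false.
For instance, at e:
  At e: □(p ∨ (s ∨ ¬p)) is true, p is true, so □(p ∨ (s ∨ ¬p)) ∧ p is true.
    At e: □(p ∨ (s ∨ ¬p)) requires p ∨ (s ∨ ¬p) at every successor {a}.
      At a: p ∨ (s ∨ ¬p) is true.
    So □(p ∨ (s ∨ ¬p)) is true at e.
Satisfying worlds: {a, b, c, d, e, h}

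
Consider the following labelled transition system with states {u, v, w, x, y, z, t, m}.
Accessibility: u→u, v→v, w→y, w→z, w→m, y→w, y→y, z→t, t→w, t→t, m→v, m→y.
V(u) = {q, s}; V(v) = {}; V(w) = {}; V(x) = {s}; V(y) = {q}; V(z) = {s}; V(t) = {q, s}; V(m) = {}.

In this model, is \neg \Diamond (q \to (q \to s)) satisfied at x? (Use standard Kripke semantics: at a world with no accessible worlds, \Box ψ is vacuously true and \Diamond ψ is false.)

Yes

At x: \Diamond (q \to (q \to s)) is false, so \neg \Diamond (q \to (q \to s)) is true.
  At x: no accessible worlds, so \Diamond (q \to (q \to s)) is false.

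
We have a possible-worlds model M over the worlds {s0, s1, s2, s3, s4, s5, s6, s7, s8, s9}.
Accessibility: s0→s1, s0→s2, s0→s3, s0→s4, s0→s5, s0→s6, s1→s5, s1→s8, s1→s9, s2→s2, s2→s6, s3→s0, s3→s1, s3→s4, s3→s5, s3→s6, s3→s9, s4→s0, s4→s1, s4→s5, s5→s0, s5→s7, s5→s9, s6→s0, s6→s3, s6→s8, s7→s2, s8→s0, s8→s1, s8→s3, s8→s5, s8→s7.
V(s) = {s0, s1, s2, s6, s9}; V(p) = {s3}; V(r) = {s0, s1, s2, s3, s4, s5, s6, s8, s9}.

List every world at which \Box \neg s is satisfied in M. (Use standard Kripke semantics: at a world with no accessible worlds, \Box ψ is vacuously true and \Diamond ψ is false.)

s9

Let φ = \Box \neg s. Evaluate φ at each world:
  s0 (successors {s1, s2, s3, s4, s5, s6}): φ is false.
  s1 (successors {s5, s8, s9}): φ is false.
  s2 (successors {s2, s6}): φ is false.
  s3 (successors {s0, s1, s4, s5, s6, s9}): φ is false.
  s4 (successors {s0, s1, s5}): φ is false.
  s5 (successors {s0, s7, s9}): φ is false.
  s6 (successors {s0, s3, s8}): φ is false.
  s7 (successors {s2}): φ is false.
  s8 (successors {s0, s1, s3, s5, s7}): φ is false.
  s9 (successors ∅): φ is true.
For instance, at s1:
  At s1: \Box \neg s requires \neg s at every successor {s5, s8, s9}.
    \neg s fails at s9, so \Box \neg s is false at s1.
Satisfying worlds: {s9}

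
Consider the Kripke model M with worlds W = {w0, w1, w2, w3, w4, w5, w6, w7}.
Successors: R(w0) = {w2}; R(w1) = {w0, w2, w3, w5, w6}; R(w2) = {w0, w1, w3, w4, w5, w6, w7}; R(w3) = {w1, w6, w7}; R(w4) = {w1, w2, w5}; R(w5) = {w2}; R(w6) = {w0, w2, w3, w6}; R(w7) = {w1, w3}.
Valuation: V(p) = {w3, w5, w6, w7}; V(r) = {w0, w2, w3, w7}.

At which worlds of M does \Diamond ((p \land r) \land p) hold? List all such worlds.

w1, w2, w3, w6, w7

Let φ = \Diamond ((p \land r) \land p). Evaluate φ at each world:
  w0 (successors {w2}): φ is false.
  w1 (successors {w0, w2, w3, w5, w6}): φ is true.
  w2 (successors {w0, w1, w3, w4, w5, w6, w7}): φ is true.
  w3 (successors {w1, w6, w7}): φ is true.
  w4 (successors {w1, w2, w5}): φ is false.
  w5 (successors {w2}): φ is false.
  w6 (successors {w0, w2, w3, w6}): φ is true.
  w7 (successors {w1, w3}): φ is true.
For instance, at w5:
  At w5: \Diamond ((p \land r) \land p) requires (p \land r) \land p at some successor in {w2}.
    At w2: (p \land r) \land p is false.
  So \Diamond ((p \land r) \land p) is false at w5.
Satisfying worlds: {w1, w2, w3, w6, w7}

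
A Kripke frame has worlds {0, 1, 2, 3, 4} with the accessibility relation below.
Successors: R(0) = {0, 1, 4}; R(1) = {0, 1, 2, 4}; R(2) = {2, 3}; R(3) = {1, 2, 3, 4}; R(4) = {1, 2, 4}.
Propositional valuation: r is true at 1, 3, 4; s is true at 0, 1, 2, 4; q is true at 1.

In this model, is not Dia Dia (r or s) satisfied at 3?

At 3: Dia Dia (r or s) is true, so not Dia Dia (r or s) is false.
  At 3: Dia Dia (r or s) requires Dia (r or s) at some successor in {1, 2, 3, 4}.
    Dia (r or s) holds at 1, so Dia Dia (r or s) is true at 3.
      At 1: Dia (r or s) requires r or s at some successor in {0, 1, 2, 4}.
        r or s holds at 0, so Dia (r or s) is true at 1.

No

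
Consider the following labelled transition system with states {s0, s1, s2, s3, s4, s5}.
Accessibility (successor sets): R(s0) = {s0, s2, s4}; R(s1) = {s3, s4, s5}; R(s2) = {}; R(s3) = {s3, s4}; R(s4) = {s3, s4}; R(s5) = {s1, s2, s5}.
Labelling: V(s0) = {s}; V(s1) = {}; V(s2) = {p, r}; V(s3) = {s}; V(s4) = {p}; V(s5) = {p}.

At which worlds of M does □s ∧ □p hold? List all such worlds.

Recall that □ψ holds at a world iff ψ holds at every accessible world, and ◇ψ holds iff ψ holds at some accessible world.
Let φ = □s ∧ □p. Evaluate φ at each world:
  s0 (successors {s0, s2, s4}): φ is false.
  s1 (successors {s3, s4, s5}): φ is false.
  s2 (successors ∅): φ is true.
  s3 (successors {s3, s4}): φ is false.
  s4 (successors {s3, s4}): φ is false.
  s5 (successors {s1, s2, s5}): φ is false.
For instance, at s3:
  At s3: □s is false, □p is false, so □s ∧ □p is false.
    At s3: □s requires s at every successor {s3, s4}.
      s fails at s4, so □s is false at s3.
    At s3: □p requires p at every successor {s3, s4}.
      p fails at s3, so □p is false at s3.
Satisfying worlds: {s2}

s2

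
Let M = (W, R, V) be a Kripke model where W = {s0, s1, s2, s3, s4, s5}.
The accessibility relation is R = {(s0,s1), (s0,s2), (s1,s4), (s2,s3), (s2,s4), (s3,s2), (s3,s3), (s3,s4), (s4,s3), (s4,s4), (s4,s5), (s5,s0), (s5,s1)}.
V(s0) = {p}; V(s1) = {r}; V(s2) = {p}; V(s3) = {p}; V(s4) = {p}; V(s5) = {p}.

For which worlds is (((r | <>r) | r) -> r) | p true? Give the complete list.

s0, s1, s2, s3, s4, s5

Let φ = (((r | <>r) | r) -> r) | p. Evaluate φ at each world:
  s0 (successors {s1, s2}): φ is true.
  s1 (successors {s4}): φ is true.
  s2 (successors {s3, s4}): φ is true.
  s3 (successors {s2, s3, s4}): φ is true.
  s4 (successors {s3, s4, s5}): φ is true.
  s5 (successors {s0, s1}): φ is true.
For instance, at s4:
  At s4: ((r | <>r) | r) -> r is true, p is true, so (((r | <>r) | r) -> r) | p is true.
    At s4: (r | <>r) | r is false, r is false, so ((r | <>r) | r) -> r is true.
      At s4: r | <>r is false, r is false, so (r | <>r) | r is false.
Satisfying worlds: {s0, s1, s2, s3, s4, s5}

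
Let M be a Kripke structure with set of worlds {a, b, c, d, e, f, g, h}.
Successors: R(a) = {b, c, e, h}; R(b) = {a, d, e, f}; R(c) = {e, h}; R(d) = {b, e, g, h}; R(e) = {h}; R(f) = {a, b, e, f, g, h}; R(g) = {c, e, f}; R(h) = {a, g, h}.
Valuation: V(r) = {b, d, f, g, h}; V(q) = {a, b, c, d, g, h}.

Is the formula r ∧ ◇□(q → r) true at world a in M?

No

At a: r is false, ◇□(q → r) is true, so r ∧ ◇□(q → r) is false.
  At a: ◇□(q → r) requires □(q → r) at some successor in {b, c, e, h}.
    □(q → r) holds at c, so ◇□(q → r) is true at a.
      At c: □(q → r) requires q → r at every successor {e, h}.
        At e: q → r is true.
        At h: q → r is true.
      So □(q → r) is true at c.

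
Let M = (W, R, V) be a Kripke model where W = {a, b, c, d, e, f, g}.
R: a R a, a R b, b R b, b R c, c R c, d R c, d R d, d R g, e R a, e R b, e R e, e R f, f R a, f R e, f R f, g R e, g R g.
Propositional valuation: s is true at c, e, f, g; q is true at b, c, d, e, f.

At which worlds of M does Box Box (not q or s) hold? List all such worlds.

Recall that Box ψ holds at a world iff ψ holds at every accessible world, and Dia ψ holds iff ψ holds at some accessible world.
Let φ = Box Box (not q or s). Evaluate φ at each world:
  a (successors {a, b}): φ is false.
  b (successors {b, c}): φ is false.
  c (successors {c}): φ is true.
  d (successors {c, d, g}): φ is false.
  e (successors {a, b, e, f}): φ is false.
  f (successors {a, e, f}): φ is false.
  g (successors {e, g}): φ is false.
For instance, at d:
  At d: Box Box (not q or s) requires Box (not q or s) at every successor {c, d, g}.
    Box (not q or s) fails at d, so Box Box (not q or s) is false at d.
      At d: Box (not q or s) requires not q or s at every successor {c, d, g}.
        not q or s fails at d, so Box (not q or s) is false at d.
Satisfying worlds: {c}

c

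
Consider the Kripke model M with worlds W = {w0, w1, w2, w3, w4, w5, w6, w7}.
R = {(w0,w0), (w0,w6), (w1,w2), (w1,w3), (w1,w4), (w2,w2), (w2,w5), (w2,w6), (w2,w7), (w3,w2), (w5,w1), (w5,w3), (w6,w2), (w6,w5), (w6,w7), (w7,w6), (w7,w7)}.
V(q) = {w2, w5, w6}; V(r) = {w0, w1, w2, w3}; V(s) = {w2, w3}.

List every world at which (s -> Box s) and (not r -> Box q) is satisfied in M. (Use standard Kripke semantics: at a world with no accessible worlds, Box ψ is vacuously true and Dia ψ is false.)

Recall that Box ψ holds at a world iff ψ holds at every accessible world, and Dia ψ holds iff ψ holds at some accessible world.
Let φ = (s -> Box s) and (not r -> Box q). Evaluate φ at each world:
  w0 (successors {w0, w6}): φ is true.
  w1 (successors {w2, w3, w4}): φ is true.
  w2 (successors {w2, w5, w6, w7}): φ is false.
  w3 (successors {w2}): φ is true.
  w4 (successors ∅): φ is true.
  w5 (successors {w1, w3}): φ is false.
  w6 (successors {w2, w5, w7}): φ is false.
  w7 (successors {w6, w7}): φ is false.
For instance, at w6:
  At w6: s -> Box s is true, not r -> Box q is false, so (s -> Box s) and (not r -> Box q) is false.
    At w6: s is false, Box s is false, so s -> Box s is true.
      At w6: Box s requires s at every successor {w2, w5, w7}.
        s fails at w5, so Box s is false at w6.
    At w6: not r is true, Box q is false, so not r -> Box q is false.
      At w6: Box q requires q at every successor {w2, w5, w7}.
        q fails at w7, so Box q is false at w6.
Satisfying worlds: {w0, w1, w3, w4}

w0, w1, w3, w4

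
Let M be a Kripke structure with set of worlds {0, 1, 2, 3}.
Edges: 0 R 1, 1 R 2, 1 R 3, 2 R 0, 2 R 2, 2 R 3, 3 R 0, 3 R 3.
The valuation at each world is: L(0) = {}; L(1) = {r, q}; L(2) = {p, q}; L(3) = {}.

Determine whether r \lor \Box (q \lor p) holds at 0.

Yes

At 0: r is false, \Box (q \lor p) is true, so r \lor \Box (q \lor p) is true.
  At 0: \Box (q \lor p) requires q \lor p at every successor {1}.
    At 1: q \lor p is true.
  So \Box (q \lor p) is true at 0.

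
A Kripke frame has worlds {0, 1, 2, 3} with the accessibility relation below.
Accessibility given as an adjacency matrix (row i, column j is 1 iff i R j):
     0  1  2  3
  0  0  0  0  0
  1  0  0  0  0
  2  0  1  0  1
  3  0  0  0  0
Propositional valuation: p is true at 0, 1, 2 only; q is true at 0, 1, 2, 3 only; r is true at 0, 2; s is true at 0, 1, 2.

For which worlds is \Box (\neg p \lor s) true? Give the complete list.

0, 1, 2, 3

Let φ = \Box (\neg p \lor s). Evaluate φ at each world:
  0 (successors ∅): φ is true.
  1 (successors ∅): φ is true.
  2 (successors {1, 3}): φ is true.
  3 (successors ∅): φ is true.
For instance, at 2:
  At 2: \Box (\neg p \lor s) requires \neg p \lor s at every successor {1, 3}.
    At 1: \neg p \lor s is true.
    At 3: \neg p \lor s is true.
  So \Box (\neg p \lor s) is true at 2.
Satisfying worlds: {0, 1, 2, 3}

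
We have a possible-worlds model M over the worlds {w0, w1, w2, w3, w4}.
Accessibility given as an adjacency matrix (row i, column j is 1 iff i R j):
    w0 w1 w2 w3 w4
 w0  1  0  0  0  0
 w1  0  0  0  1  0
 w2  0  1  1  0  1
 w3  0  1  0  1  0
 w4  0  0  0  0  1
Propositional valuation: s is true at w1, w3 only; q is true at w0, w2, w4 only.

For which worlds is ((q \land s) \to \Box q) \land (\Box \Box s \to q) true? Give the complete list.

Recall that \Box ψ holds at a world iff ψ holds at every accessible world, and \Diamond ψ holds iff ψ holds at some accessible world.
Let φ = ((q \land s) \to \Box q) \land (\Box \Box s \to q). Evaluate φ at each world:
  w0 (successors {w0}): φ is true.
  w1 (successors {w3}): φ is false.
  w2 (successors {w1, w2, w4}): φ is true.
  w3 (successors {w1, w3}): φ is false.
  w4 (successors {w4}): φ is true.
For instance, at w0:
  At w0: (q \land s) \to \Box q is true, \Box \Box s \to q is true, so ((q \land s) \to \Box q) \land (\Box \Box s \to q) is true.
    At w0: q \land s is false, \Box q is true, so (q \land s) \to \Box q is true.
      At w0: \Box q requires q at every successor {w0}.
        At w0: q is true.
      So \Box q is true at w0.
    At w0: \Box \Box s is false, q is true, so \Box \Box s \to q is true.
      At w0: \Box \Box s requires \Box s at every successor {w0}.
        \Box s fails at w0, so \Box \Box s is false at w0.
Satisfying worlds: {w0, w2, w4}

w0, w2, w4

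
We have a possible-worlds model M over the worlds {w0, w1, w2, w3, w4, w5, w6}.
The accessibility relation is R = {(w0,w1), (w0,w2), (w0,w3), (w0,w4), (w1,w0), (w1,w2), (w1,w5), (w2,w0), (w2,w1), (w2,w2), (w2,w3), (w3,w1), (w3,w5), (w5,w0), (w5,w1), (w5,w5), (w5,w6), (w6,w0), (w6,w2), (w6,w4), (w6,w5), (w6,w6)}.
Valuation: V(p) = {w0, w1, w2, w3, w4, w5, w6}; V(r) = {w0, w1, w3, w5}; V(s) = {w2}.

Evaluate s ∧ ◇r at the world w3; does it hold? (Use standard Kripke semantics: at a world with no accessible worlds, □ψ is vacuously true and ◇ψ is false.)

No

At w3: s is false, ◇r is true, so s ∧ ◇r is false.
  At w3: ◇r requires r at some successor in {w1, w5}.
    r holds at w1, so ◇r is true at w3.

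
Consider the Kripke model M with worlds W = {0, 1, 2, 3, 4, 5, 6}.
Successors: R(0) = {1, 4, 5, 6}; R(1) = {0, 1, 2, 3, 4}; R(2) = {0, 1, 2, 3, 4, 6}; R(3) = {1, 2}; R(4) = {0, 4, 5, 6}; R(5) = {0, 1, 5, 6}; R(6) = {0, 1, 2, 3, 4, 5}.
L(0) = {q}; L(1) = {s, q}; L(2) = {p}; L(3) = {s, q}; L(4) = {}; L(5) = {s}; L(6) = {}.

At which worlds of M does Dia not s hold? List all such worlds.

Let φ = Dia not s. Evaluate φ at each world:
  0 (successors {1, 4, 5, 6}): φ is true.
  1 (successors {0, 1, 2, 3, 4}): φ is true.
  2 (successors {0, 1, 2, 3, 4, 6}): φ is true.
  3 (successors {1, 2}): φ is true.
  4 (successors {0, 4, 5, 6}): φ is true.
  5 (successors {0, 1, 5, 6}): φ is true.
  6 (successors {0, 1, 2, 3, 4, 5}): φ is true.
For instance, at 6:
  At 6: Dia not s requires not s at some successor in {0, 1, 2, 3, 4, 5}.
    not s holds at 0, so Dia not s is true at 6.
Satisfying worlds: {0, 1, 2, 3, 4, 5, 6}

0, 1, 2, 3, 4, 5, 6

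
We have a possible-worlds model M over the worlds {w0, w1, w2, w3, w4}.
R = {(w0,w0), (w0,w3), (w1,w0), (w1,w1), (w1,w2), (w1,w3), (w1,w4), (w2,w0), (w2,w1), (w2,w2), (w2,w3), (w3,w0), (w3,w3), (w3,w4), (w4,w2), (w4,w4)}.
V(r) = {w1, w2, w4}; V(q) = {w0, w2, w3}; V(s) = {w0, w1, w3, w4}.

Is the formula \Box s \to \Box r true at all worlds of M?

No

Recall that \Box ψ holds at a world iff ψ holds at every accessible world, and \Diamond ψ holds iff ψ holds at some accessible world.
Let φ = \Box s \to \Box r. Evaluate φ at each world:
  w0 (successors {w0, w3}): φ is false.
  w1 (successors {w0, w1, w2, w3, w4}): φ is true.
  w2 (successors {w0, w1, w2, w3}): φ is true.
  w3 (successors {w0, w3, w4}): φ is false.
  w4 (successors {w2, w4}): φ is true.
Detail at w0 (counterexample):
  At w0: \Box s is true, \Box r is false, so \Box s \to \Box r is false.
    At w0: \Box s requires s at every successor {w0, w3}.
      At w0: s is true.
      At w3: s is true.
    So \Box s is true at w0.
    At w0: \Box r requires r at every successor {w0, w3}.
      r fails at w0, so \Box r is false at w0.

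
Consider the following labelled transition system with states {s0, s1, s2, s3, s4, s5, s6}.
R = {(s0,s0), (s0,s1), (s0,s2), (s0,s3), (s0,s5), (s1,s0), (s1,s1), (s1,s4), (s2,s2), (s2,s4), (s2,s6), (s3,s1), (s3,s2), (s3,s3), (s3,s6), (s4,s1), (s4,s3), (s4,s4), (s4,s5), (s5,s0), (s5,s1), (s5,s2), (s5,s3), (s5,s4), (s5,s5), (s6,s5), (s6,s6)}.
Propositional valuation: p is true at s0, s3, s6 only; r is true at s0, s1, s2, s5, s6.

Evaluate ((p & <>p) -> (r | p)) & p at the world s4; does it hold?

No

Recall that <>ψ holds at a world iff ψ holds at some accessible world.
At s4: (p & <>p) -> (r | p) is true, p is false, so ((p & <>p) -> (r | p)) & p is false.
  At s4: p & <>p is false, r | p is false, so (p & <>p) -> (r | p) is true.
    At s4: p is false, <>p is true, so p & <>p is false.
      At s4: <>p requires p at some successor in {s1, s3, s4, s5}.
        p holds at s3, so <>p is true at s4.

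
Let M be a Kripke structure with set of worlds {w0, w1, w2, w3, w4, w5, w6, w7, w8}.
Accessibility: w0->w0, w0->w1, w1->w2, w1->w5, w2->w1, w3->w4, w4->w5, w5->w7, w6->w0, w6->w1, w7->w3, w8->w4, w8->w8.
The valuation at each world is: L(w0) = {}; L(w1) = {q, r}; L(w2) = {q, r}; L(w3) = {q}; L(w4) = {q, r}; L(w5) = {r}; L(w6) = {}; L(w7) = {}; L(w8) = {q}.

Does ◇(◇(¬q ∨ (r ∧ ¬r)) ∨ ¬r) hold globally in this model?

Yes

Let φ = ◇(◇(¬q ∨ (r ∧ ¬r)) ∨ ¬r). Evaluate φ at each world:
  w0 (successors {w0, w1}): φ is true.
  w1 (successors {w2, w5}): φ is true.
  w2 (successors {w1}): φ is true.
  w3 (successors {w4}): φ is true.
  w4 (successors {w5}): φ is true.
  w5 (successors {w7}): φ is true.
  w6 (successors {w0, w1}): φ is true.
  w7 (successors {w3}): φ is true.
  w8 (successors {w4, w8}): φ is true.
For instance, at w1:
  At w1: ◇(◇(¬q ∨ (r ∧ ¬r)) ∨ ¬r) requires ◇(¬q ∨ (r ∧ ¬r)) ∨ ¬r at some successor in {w2, w5}.
    ◇(¬q ∨ (r ∧ ¬r)) ∨ ¬r holds at w5, so ◇(◇(¬q ∨ (r ∧ ¬r)) ∨ ¬r) is true at w1.
      At w5: ◇(¬q ∨ (r ∧ ¬r)) is true, ¬r is false, so ◇(¬q ∨ (r ∧ ¬r)) ∨ ¬r is true.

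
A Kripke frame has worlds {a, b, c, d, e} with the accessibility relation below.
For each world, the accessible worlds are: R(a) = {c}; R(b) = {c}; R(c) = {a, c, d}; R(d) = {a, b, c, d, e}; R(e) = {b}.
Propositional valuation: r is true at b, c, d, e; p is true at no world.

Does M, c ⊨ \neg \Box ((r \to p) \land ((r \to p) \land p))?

Yes

At c: \Box ((r \to p) \land ((r \to p) \land p)) is false, so \neg \Box ((r \to p) \land ((r \to p) \land p)) is true.
  At c: \Box ((r \to p) \land ((r \to p) \land p)) requires (r \to p) \land ((r \to p) \land p) at every successor {a, c, d}.
    (r \to p) \land ((r \to p) \land p) fails at a, so \Box ((r \to p) \land ((r \to p) \land p)) is false at c.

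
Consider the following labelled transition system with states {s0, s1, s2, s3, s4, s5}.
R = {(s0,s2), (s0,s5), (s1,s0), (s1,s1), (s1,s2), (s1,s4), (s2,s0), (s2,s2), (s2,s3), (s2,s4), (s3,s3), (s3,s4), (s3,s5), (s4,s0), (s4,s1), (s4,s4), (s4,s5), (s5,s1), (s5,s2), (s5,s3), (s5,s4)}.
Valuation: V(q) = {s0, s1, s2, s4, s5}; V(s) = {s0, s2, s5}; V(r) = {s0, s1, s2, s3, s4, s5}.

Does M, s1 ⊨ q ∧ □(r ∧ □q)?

At s1: q is true, □(r ∧ □q) is false, so q ∧ □(r ∧ □q) is false.
  At s1: □(r ∧ □q) requires r ∧ □q at every successor {s0, s1, s2, s4}.
    r ∧ □q fails at s2, so □(r ∧ □q) is false at s1.
      At s2: r is true, □q is false, so r ∧ □q is false.

No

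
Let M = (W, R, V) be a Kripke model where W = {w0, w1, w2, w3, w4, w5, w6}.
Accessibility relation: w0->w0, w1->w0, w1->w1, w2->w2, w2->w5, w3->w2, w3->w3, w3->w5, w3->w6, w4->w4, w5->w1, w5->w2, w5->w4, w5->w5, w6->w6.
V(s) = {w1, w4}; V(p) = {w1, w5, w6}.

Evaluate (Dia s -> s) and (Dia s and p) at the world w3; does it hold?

No

At w3: Dia s -> s is true, Dia s and p is false, so (Dia s -> s) and (Dia s and p) is false.
  At w3: Dia s is false, s is false, so Dia s -> s is true.
    At w3: Dia s requires s at some successor in {w2, w3, w5, w6}.
      At w2: s is false.
      At w3: s is false.
      At w5: s is false.
      At w6: s is false.
    So Dia s is false at w3.
  At w3: Dia s is false, p is false, so Dia s and p is false.
    At w3: Dia s requires s at some successor in {w2, w3, w5, w6}.
      At w2: s is false.
      At w3: s is false.
      At w5: s is false.
      At w6: s is false.
    So Dia s is false at w3.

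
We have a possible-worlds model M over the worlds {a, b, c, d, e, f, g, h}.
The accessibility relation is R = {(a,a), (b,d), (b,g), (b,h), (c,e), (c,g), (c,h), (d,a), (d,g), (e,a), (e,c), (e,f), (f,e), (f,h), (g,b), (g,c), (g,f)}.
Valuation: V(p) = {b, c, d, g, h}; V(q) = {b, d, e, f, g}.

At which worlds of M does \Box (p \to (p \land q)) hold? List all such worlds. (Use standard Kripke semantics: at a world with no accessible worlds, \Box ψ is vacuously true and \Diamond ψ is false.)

a, d, h

Let φ = \Box (p \to (p \land q)). Evaluate φ at each world:
  a (successors {a}): φ is true.
  b (successors {d, g, h}): φ is false.
  c (successors {e, g, h}): φ is false.
  d (successors {a, g}): φ is true.
  e (successors {a, c, f}): φ is false.
  f (successors {e, h}): φ is false.
  g (successors {b, c, f}): φ is false.
  h (successors ∅): φ is true.
For instance, at d:
  At d: \Box (p \to (p \land q)) requires p \to (p \land q) at every successor {a, g}.
    At a: p \to (p \land q) is true.
    At g: p \to (p \land q) is true.
  So \Box (p \to (p \land q)) is true at d.
Satisfying worlds: {a, d, h}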